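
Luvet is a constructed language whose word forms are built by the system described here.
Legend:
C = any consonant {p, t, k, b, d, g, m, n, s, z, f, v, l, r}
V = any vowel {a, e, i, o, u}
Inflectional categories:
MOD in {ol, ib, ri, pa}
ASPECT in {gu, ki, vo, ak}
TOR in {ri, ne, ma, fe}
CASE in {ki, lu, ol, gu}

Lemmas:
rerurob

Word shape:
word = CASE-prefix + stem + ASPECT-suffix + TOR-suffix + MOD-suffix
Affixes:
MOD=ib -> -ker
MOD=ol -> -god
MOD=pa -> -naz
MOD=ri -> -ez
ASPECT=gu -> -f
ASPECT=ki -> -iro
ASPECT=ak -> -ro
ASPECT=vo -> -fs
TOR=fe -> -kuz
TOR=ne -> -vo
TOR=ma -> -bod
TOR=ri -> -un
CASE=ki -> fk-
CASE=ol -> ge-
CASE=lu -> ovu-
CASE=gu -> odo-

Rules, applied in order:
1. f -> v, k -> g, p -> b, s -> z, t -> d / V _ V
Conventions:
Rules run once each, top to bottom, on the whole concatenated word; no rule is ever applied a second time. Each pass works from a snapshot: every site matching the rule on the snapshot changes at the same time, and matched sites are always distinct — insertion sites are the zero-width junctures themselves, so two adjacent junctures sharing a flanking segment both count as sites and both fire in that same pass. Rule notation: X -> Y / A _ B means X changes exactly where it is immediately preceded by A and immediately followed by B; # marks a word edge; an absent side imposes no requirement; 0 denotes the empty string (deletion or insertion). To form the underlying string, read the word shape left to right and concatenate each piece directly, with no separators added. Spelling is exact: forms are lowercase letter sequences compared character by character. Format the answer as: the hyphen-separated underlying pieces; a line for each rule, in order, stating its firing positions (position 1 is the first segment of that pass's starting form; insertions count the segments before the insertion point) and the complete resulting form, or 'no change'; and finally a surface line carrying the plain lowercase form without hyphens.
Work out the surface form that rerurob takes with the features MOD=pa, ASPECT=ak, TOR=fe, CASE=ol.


underlying: ge-rerurob-ro-kuz-naz
1. f -> v, k -> g, p -> b, s -> z, t -> d / V _ V: fires at position(s) 12: gererurobroguznaz
surface: gererurobroguznaz


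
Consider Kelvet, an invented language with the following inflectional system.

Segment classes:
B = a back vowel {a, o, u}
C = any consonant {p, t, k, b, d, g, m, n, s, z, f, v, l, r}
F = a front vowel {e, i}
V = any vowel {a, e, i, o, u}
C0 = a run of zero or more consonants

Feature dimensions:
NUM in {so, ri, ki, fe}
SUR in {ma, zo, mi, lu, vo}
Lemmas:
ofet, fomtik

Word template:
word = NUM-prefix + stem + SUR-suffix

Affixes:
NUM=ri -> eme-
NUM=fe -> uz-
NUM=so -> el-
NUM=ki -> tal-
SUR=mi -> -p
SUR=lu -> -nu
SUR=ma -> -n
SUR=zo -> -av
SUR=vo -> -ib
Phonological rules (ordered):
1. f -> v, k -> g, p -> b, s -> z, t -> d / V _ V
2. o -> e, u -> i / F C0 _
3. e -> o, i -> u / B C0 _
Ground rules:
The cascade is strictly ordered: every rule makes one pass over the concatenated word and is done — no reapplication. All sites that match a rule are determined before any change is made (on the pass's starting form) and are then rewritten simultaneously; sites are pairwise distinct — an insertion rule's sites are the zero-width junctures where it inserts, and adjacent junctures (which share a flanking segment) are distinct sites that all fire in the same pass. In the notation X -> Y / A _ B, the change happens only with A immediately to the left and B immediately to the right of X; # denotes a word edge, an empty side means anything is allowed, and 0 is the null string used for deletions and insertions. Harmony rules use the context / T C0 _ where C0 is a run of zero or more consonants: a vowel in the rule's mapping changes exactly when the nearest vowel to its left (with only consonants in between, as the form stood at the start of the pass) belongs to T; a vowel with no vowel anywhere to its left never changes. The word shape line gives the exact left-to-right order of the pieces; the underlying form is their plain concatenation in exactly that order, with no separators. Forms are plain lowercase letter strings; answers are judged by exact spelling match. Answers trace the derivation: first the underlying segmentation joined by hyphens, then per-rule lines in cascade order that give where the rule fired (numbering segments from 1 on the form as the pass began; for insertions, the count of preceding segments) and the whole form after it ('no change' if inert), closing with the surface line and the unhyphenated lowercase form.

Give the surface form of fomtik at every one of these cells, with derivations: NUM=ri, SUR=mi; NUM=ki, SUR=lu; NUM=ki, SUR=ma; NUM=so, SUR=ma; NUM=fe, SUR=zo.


cell NUM=ri, SUR=mi:
underlying: eme-fomtik-p
1. f -> v, k -> g, p -> b, s -> z, t -> d / V _ V: fires at position(s) 4: emevomtikp
2. o -> e, u -> i / F C0 _: fires at position(s) 5: emevemtikp
3. e -> o, i -> u / B C0 _: no change
surface: emevemtikp

cell NUM=ki, SUR=lu:
underlying: tal-fomtik-nu
1. f -> v, k -> g, p -> b, s -> z, t -> d / V _ V: no change
2. o -> e, u -> i / F C0 _: fires at position(s) 11: talfomtikni
3. e -> o, i -> u / B C0 _: fires at position(s) 8: talfomtukni
surface: talfomtukni

cell NUM=ki, SUR=ma:
underlying: tal-fomtik-n
1. f -> v, k -> g, p -> b, s -> z, t -> d / V _ V: no change
2. o -> e, u -> i / F C0 _: no change
3. e -> o, i -> u / B C0 _: fires at position(s) 8: talfomtukn
surface: talfomtukn

cell NUM=so, SUR=ma:
underlying: el-fomtik-n
1. f -> v, k -> g, p -> b, s -> z, t -> d / V _ V: no change
2. o -> e, u -> i / F C0 _: fires at position(s) 4: elfemtikn
3. e -> o, i -> u / B C0 _: no change
surface: elfemtikn

cell NUM=fe, SUR=zo:
underlying: uz-fomtik-av
1. f -> v, k -> g, p -> b, s -> z, t -> d / V _ V: fires at position(s) 8: uzfomtigav
2. o -> e, u -> i / F C0 _: no change
3. e -> o, i -> u / B C0 _: fires at position(s) 7: uzfomtugav
surface: uzfomtugav


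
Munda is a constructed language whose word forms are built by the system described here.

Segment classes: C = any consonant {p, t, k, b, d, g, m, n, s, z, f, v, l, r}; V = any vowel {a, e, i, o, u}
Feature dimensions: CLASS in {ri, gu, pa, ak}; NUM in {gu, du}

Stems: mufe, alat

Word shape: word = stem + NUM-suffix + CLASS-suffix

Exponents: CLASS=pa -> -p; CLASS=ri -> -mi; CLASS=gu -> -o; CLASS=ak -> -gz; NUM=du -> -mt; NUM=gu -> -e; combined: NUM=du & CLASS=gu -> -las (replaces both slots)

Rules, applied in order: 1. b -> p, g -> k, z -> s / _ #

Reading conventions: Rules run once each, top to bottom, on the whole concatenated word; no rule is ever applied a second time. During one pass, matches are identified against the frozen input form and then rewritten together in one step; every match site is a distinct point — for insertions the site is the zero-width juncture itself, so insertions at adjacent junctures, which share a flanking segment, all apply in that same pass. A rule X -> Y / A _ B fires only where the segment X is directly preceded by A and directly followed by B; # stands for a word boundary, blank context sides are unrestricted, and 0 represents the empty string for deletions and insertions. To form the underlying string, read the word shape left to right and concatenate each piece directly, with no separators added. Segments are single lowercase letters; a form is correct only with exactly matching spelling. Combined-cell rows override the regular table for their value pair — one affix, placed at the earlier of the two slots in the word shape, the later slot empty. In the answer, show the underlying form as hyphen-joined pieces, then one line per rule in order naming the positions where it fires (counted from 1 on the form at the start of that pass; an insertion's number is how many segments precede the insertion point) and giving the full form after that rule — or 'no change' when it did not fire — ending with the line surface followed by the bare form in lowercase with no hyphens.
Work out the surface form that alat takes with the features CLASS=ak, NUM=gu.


underlying: alat-e-gz
1. b -> p, g -> k, z -> s / _ #: fires at position(s) 7: alategs
surface: alategs


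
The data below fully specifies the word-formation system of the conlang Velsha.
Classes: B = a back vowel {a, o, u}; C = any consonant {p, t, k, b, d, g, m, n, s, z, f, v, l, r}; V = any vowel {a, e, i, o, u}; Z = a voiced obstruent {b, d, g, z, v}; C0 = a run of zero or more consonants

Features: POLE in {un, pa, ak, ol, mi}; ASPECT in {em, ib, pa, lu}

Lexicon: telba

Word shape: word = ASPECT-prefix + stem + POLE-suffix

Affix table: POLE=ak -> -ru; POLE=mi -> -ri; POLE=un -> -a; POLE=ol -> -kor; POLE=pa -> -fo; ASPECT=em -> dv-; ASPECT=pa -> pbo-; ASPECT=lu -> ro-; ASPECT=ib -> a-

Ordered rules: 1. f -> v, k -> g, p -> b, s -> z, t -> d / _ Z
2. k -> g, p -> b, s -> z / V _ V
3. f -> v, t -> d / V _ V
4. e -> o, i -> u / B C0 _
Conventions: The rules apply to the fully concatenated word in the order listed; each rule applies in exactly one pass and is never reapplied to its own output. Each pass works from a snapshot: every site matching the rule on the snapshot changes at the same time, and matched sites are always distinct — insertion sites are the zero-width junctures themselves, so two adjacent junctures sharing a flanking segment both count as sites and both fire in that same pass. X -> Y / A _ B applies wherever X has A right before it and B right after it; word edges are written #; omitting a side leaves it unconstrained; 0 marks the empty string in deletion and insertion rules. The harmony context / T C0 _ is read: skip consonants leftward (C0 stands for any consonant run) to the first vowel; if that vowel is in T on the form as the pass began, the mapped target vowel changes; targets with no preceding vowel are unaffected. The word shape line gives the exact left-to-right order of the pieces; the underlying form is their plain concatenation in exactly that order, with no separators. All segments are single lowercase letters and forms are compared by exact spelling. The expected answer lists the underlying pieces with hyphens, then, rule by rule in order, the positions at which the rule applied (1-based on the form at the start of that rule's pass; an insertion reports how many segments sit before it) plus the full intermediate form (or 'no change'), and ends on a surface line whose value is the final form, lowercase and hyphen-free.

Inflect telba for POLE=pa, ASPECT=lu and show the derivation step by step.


underlying: ro-telba-fo
1. f -> v, k -> g, p -> b, s -> z, t -> d / _ Z: no change
2. k -> g, p -> b, s -> z / V _ V: no change
3. f -> v, t -> d / V _ V: fires at position(s) 3, 8: rodelbavo
4. e -> o, i -> u / B C0 _: fires at position(s) 4: rodolbavo
surface: rodolbavo


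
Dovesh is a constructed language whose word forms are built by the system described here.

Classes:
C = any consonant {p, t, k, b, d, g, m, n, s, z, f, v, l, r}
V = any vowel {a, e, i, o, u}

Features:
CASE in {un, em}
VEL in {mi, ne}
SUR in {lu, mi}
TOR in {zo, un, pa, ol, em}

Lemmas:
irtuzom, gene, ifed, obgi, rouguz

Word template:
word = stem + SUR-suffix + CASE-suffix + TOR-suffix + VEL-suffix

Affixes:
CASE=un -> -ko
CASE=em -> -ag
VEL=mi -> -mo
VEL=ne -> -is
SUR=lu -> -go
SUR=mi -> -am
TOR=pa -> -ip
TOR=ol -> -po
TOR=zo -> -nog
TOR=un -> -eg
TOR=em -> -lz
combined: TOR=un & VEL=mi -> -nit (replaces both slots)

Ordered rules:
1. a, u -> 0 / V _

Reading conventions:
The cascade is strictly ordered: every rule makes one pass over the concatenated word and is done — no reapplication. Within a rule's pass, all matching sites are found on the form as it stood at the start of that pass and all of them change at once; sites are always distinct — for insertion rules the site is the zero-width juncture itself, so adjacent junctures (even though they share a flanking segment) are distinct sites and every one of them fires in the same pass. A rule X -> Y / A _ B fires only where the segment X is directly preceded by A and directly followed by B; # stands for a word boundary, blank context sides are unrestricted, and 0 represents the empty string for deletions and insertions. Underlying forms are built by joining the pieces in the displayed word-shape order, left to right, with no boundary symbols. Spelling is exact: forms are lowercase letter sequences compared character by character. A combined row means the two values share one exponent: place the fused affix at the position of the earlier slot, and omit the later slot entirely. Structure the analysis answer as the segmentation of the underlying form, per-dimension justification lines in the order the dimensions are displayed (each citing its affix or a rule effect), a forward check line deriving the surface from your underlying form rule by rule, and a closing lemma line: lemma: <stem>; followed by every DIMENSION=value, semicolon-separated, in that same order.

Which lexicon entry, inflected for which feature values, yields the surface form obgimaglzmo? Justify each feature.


underlying: obgi-am-ag-lz-mo
CASE=em - signalled by the affix -ag
VEL=mi - signalled by the affix -mo
SUR=mi - signalled by the affix -am
TOR=em - signalled by the affix -lz
check: obgiamaglzmo -> obgimaglzmo
lemma: obgi; CASE=em; VEL=mi; SUR=mi; TOR=em


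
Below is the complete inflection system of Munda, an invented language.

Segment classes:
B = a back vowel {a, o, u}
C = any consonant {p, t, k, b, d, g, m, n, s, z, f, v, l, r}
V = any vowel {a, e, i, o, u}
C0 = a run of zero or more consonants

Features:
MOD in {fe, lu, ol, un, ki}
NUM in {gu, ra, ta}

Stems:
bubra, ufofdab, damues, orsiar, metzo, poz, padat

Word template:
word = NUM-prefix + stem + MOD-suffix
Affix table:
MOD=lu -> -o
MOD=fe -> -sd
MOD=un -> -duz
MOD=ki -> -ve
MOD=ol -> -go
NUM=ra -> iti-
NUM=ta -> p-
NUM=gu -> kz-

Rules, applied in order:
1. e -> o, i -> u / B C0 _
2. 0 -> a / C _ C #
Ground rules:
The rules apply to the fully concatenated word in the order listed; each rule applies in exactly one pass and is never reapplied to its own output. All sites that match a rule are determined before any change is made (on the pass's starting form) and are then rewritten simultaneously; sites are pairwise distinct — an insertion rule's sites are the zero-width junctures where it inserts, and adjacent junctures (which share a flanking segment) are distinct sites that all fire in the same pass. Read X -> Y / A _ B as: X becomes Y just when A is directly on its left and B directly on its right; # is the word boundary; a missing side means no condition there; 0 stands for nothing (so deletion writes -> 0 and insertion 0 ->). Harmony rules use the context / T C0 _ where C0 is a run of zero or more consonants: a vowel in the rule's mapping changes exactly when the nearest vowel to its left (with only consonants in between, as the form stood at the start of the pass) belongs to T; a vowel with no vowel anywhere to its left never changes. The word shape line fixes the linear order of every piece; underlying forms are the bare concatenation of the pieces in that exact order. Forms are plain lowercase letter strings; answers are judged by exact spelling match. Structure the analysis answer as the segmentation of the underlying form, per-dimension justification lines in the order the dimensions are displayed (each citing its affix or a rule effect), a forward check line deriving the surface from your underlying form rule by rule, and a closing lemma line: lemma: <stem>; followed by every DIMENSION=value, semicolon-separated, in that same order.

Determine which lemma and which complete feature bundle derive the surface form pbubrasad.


underlying: p-bubra-sd
MOD=fe - signalled by the affix -sd
NUM=ta - signalled by the affix p-
check: pbubrasd -> pbubrasd -> pbubrasad
lemma: bubra; MOD=fe; NUM=ta


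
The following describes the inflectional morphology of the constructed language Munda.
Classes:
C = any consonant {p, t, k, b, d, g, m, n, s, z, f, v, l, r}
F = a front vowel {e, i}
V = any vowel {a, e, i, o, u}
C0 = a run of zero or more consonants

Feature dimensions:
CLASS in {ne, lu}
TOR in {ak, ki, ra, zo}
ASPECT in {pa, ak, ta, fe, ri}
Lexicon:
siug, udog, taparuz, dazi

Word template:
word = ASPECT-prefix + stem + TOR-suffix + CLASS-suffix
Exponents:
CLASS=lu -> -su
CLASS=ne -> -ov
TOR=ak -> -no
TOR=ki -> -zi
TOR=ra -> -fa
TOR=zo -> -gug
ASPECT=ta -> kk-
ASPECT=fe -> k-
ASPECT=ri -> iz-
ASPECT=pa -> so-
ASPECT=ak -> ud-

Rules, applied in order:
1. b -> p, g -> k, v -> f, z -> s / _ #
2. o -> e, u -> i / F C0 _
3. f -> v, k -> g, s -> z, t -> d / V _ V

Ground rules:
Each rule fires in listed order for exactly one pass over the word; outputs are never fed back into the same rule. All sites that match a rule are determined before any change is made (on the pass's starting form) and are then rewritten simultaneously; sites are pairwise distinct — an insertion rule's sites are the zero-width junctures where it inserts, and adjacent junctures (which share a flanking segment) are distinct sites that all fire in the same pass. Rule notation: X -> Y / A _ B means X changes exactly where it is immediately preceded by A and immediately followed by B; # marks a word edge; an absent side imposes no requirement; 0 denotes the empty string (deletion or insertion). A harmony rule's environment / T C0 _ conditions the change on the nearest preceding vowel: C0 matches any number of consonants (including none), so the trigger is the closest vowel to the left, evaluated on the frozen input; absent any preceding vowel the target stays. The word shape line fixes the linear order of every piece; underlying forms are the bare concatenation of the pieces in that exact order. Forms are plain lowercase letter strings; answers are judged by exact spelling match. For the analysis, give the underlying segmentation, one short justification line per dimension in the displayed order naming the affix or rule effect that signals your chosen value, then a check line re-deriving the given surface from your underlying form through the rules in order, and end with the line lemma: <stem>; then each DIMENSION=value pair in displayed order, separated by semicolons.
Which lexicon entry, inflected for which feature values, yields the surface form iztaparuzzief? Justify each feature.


underlying: iz-taparuz-zi-ov
CLASS=ne - signalled by the affix -ov
TOR=ki - signalled by the affix -zi
ASPECT=ri - signalled by the affix iz-
check: iztaparuzziov -> iztaparuzziof -> iztaparuzzief -> iztaparuzzief
lemma: taparuz; CLASS=ne; TOR=ki; ASPECT=ri


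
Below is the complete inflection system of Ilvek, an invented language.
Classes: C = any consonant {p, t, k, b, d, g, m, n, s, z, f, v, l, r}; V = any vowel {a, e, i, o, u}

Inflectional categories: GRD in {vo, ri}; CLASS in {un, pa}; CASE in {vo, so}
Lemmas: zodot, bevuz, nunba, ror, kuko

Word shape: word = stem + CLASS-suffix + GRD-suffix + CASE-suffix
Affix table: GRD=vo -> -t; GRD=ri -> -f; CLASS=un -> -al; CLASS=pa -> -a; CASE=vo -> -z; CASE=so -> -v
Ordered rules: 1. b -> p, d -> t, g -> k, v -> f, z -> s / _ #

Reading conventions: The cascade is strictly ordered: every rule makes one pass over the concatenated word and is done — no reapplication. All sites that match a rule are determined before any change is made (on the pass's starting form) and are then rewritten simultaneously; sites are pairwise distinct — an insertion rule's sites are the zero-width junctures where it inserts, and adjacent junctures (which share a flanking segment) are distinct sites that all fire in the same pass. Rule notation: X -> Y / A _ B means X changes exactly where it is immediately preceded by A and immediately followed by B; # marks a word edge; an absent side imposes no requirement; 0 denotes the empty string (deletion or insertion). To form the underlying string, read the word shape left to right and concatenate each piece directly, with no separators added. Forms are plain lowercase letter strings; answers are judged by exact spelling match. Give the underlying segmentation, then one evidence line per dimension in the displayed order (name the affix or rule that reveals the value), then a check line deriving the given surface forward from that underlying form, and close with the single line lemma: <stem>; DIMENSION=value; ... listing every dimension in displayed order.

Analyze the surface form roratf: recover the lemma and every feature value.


underlying: ror-a-t-v
GRD=vo - signalled by the affix -t
CLASS=pa - signalled by the affix -a
CASE=so - signalled by the affix -v
check: roratv -> roratf
lemma: ror; GRD=vo; CLASS=pa; CASE=so


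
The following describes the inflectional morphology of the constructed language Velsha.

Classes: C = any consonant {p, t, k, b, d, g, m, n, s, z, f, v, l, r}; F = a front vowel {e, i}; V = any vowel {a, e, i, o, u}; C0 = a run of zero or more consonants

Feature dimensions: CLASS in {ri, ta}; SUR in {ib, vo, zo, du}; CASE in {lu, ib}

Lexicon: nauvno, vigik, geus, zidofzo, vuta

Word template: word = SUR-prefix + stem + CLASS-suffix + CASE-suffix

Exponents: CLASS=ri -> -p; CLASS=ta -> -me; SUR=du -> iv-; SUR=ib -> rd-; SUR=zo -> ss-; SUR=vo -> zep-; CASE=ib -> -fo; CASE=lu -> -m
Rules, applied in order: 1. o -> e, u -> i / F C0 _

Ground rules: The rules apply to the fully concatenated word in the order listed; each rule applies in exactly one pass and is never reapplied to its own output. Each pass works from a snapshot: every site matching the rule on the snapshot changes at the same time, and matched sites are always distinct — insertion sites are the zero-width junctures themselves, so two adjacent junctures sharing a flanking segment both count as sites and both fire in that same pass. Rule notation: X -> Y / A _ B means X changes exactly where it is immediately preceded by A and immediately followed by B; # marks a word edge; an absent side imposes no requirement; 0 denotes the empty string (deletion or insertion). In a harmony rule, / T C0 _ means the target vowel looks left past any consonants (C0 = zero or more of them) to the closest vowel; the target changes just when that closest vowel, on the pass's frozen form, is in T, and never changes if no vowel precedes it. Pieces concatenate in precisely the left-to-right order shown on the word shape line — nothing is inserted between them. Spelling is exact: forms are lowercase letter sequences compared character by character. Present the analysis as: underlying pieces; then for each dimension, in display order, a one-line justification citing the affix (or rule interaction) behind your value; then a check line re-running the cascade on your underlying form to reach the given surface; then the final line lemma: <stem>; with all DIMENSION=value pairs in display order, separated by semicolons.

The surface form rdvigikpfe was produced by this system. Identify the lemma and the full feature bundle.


underlying: rd-vigik-p-fo
CLASS=ri - signalled by the affix -p
SUR=ib - signalled by the affix rd-
CASE=ib - signalled by the affix -fo
check: rdvigikpfo -> rdvigikpfe
lemma: vigik; CLASS=ri; SUR=ib; CASE=ib


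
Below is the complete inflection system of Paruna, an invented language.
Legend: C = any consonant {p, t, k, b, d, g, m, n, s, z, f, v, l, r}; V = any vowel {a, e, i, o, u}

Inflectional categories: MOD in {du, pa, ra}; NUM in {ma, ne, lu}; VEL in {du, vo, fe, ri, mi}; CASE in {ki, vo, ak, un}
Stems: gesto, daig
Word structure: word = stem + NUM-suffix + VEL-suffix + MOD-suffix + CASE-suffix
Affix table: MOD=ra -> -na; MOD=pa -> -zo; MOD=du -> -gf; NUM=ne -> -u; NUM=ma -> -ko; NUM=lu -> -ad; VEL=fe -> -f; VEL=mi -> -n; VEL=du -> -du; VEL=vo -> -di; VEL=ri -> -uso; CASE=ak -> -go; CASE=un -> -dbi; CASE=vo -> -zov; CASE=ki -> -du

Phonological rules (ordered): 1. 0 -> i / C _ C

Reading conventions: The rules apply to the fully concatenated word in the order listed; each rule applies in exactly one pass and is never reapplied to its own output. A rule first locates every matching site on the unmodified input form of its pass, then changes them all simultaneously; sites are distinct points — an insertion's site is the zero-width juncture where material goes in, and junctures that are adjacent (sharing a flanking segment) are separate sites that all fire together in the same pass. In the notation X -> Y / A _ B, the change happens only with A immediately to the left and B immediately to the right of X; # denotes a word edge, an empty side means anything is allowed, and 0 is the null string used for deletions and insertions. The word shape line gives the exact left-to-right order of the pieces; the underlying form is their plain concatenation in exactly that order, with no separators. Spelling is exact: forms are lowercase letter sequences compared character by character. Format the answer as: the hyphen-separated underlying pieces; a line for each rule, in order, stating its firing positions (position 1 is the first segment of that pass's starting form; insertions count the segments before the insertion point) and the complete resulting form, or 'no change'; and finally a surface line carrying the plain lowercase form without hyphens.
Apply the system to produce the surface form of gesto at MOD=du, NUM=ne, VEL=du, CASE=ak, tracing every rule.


underlying: gesto-u-du-gf-go
1. 0 -> i / C _ C: inserts after position(s) 3, 9, 10: gesitoudugifigo
surface: gesitoudugifigo


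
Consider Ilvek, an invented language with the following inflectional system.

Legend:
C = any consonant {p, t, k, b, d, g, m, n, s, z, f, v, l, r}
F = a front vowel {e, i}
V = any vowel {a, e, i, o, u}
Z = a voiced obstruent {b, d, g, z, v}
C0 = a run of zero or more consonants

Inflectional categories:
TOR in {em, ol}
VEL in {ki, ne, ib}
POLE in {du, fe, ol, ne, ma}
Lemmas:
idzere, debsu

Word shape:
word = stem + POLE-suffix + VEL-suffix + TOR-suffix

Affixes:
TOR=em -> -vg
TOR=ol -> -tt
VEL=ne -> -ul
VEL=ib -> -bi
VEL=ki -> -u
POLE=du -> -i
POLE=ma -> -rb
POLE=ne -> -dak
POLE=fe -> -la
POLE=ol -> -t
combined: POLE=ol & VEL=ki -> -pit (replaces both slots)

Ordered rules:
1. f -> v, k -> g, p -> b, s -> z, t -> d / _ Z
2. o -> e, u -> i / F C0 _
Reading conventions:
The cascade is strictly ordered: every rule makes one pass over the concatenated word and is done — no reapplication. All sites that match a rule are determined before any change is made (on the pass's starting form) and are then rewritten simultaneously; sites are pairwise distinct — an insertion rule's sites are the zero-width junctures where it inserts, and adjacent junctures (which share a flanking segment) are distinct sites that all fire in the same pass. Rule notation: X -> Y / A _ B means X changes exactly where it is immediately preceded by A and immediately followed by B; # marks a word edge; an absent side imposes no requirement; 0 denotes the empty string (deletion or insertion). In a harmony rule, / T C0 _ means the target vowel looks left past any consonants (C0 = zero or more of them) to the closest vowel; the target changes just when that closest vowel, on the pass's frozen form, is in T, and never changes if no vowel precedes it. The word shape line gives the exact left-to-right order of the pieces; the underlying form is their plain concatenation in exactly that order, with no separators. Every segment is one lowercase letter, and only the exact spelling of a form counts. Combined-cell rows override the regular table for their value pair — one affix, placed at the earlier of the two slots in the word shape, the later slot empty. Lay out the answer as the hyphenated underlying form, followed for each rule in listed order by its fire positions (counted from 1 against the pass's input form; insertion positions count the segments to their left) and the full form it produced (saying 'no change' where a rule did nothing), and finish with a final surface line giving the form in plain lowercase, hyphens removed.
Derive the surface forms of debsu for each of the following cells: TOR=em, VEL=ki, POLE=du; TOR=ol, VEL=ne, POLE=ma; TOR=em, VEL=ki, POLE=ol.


cell TOR=em, VEL=ki, POLE=du:
underlying: debsu-i-u-vg
1. f -> v, k -> g, p -> b, s -> z, t -> d / _ Z: no change
2. o -> e, u -> i / F C0 _: fires at position(s) 5, 7: debsiiivg
surface: debsiiivg

cell TOR=ol, VEL=ne, POLE=ma:
underlying: debsu-rb-ul-tt
1. f -> v, k -> g, p -> b, s -> z, t -> d / _ Z: no change
2. o -> e, u -> i / F C0 _: fires at position(s) 5: debsirbultt
surface: debsirbultt

cell TOR=em, VEL=ki, POLE=ol:
underlying: debsu-pit-vg
1. f -> v, k -> g, p -> b, s -> z, t -> d / _ Z: fires at position(s) 8: debsupidvg
2. o -> e, u -> i / F C0 _: fires at position(s) 5: debsipidvg
surface: debsipidvg


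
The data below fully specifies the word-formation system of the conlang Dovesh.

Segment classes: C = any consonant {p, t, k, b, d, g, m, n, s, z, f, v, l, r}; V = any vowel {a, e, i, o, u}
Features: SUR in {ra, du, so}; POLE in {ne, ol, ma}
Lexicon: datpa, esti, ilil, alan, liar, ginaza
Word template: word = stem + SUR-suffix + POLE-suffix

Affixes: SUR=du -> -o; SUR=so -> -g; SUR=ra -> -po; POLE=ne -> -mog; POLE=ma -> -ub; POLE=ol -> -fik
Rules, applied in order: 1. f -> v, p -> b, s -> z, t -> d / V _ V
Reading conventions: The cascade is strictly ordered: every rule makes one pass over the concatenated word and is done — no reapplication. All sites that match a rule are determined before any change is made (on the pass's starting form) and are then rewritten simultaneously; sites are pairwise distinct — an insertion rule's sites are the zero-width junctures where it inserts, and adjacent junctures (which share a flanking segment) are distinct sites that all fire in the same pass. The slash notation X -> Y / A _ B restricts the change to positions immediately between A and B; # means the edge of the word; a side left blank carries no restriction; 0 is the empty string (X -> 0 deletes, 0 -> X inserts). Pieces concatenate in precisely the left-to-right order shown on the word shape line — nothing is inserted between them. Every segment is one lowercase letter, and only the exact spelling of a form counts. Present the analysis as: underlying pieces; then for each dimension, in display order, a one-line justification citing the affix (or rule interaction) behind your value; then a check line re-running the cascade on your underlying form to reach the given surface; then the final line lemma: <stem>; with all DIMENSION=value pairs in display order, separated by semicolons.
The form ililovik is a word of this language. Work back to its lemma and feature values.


underlying: ilil-o-fik
SUR=du - signalled by the affix -o
POLE=ol - signalled by the affix -fik
check: ililofik -> ililovik
lemma: ilil; SUR=du; POLE=ol


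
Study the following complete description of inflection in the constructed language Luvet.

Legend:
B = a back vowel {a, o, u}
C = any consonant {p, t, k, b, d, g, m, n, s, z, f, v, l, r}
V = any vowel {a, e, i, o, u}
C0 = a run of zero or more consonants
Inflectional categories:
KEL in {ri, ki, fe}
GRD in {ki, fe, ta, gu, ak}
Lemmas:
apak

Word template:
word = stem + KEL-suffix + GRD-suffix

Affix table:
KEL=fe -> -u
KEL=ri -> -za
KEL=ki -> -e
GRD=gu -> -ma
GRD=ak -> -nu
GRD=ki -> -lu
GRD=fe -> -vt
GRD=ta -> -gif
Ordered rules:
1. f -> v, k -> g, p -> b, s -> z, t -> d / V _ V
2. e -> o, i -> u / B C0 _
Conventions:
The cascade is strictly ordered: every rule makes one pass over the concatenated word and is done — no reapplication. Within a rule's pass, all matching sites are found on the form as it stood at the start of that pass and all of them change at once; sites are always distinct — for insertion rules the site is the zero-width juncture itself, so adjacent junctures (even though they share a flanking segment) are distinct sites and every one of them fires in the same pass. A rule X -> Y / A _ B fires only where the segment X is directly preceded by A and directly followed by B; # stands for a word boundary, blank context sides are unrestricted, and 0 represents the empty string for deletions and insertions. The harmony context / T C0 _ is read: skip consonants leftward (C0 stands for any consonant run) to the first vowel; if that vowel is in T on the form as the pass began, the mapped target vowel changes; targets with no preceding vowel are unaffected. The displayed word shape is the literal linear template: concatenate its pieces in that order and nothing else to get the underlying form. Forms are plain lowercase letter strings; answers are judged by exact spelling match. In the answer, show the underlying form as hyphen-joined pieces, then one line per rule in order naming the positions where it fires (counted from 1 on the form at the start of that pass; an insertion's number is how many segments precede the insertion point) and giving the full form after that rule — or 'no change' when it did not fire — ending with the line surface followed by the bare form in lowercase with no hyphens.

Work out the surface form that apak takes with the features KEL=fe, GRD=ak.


underlying: apak-u-nu
1. f -> v, k -> g, p -> b, s -> z, t -> d / V _ V: fires at position(s) 2, 4: abagunu
2. e -> o, i -> u / B C0 _: no change
surface: abagunu


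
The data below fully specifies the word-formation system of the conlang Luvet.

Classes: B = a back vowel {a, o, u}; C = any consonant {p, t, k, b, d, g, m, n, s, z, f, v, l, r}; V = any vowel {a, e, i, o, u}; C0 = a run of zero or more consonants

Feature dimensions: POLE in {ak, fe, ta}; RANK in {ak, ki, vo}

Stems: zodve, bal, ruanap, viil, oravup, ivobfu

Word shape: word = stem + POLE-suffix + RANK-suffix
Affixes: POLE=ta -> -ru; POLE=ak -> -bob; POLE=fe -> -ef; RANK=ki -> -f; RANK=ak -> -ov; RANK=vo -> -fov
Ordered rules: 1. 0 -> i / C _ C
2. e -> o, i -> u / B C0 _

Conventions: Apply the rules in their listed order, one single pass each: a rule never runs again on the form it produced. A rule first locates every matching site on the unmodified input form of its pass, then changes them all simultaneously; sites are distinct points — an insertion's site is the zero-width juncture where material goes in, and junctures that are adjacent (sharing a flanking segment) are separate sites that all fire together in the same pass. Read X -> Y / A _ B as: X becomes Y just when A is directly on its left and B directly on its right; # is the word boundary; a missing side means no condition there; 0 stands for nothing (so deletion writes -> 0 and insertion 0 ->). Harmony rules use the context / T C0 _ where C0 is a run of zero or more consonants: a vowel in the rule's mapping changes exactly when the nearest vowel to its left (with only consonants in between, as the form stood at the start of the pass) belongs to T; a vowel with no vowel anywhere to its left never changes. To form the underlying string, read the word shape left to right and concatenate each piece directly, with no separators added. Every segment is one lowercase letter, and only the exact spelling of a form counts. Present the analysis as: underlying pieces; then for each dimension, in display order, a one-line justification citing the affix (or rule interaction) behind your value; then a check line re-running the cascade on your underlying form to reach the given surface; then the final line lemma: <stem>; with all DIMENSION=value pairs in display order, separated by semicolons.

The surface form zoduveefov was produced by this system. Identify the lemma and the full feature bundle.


underlying: zodve-ef-ov
POLE=fe - signalled by the affix -ef
RANK=ak - signalled by the affix -ov
check: zodveefov -> zodiveefov -> zoduveefov
lemma: zodve; POLE=fe; RANK=ak


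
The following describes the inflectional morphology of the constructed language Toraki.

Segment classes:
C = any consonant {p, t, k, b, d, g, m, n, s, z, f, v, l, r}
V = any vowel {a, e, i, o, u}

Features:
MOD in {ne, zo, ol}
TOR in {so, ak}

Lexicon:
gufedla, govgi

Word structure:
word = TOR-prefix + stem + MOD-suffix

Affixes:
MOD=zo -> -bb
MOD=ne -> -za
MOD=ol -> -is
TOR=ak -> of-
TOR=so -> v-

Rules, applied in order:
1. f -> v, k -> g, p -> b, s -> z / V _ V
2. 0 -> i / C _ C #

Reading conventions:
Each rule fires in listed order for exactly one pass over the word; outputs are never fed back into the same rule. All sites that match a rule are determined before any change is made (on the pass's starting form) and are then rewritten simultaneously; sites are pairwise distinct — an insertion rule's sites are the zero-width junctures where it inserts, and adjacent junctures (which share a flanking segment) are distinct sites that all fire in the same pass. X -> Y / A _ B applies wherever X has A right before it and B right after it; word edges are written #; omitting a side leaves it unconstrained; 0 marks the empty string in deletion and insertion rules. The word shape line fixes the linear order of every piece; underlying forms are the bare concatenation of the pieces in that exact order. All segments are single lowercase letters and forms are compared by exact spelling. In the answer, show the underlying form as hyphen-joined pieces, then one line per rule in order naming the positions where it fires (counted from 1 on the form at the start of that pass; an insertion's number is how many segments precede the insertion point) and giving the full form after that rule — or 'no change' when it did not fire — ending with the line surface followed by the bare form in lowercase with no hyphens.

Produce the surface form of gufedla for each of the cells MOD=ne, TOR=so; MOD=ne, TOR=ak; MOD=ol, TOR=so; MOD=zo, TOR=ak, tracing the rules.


cell MOD=ne, TOR=so:
underlying: v-gufedla-za
1. f -> v, k -> g, p -> b, s -> z / V _ V: fires at position(s) 4: vguvedlaza
2. 0 -> i / C _ C #: no change
surface: vguvedlaza

cell MOD=ne, TOR=ak:
underlying: of-gufedla-za
1. f -> v, k -> g, p -> b, s -> z / V _ V: fires at position(s) 5: ofguvedlaza
2. 0 -> i / C _ C #: no change
surface: ofguvedlaza

cell MOD=ol, TOR=so:
underlying: v-gufedla-is
1. f -> v, k -> g, p -> b, s -> z / V _ V: fires at position(s) 4: vguvedlais
2. 0 -> i / C _ C #: no change
surface: vguvedlais

cell MOD=zo, TOR=ak:
underlying: of-gufedla-bb
1. f -> v, k -> g, p -> b, s -> z / V _ V: fires at position(s) 5: ofguvedlabb
2. 0 -> i / C _ C #: inserts after position(s) 10: ofguvedlabib
surface: ofguvedlabib


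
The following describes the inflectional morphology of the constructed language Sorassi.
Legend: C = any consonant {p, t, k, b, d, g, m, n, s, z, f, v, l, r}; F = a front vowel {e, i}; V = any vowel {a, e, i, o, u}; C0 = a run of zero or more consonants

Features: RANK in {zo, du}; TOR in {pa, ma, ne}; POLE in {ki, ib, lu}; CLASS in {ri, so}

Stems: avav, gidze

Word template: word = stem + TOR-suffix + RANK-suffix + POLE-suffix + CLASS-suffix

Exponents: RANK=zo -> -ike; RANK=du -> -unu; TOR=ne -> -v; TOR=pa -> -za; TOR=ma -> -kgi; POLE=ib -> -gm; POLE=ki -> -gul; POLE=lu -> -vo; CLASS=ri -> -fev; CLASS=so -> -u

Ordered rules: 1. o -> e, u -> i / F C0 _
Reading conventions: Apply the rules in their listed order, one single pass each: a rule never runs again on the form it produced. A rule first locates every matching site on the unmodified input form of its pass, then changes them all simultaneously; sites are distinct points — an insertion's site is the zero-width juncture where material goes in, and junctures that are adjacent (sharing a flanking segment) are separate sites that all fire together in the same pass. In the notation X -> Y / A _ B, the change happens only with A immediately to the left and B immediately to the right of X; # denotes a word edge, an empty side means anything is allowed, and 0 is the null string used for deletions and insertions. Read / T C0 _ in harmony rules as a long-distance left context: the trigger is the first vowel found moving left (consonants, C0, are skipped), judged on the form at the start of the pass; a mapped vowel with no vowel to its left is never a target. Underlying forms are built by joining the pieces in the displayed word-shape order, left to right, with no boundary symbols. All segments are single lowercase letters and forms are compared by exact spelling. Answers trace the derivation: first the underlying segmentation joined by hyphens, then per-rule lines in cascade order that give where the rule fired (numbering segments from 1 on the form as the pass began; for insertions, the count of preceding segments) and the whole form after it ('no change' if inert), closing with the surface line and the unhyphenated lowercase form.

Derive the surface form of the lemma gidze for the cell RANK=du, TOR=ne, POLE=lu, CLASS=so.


underlying: gidze-v-unu-vo-u
1. o -> e, u -> i / F C0 _: fires at position(s) 7: gidzevinuvou
surface: gidzevinuvou
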